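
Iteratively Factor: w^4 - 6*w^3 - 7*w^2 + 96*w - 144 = (w - 4)*(w^3 - 2*w^2 - 15*w + 36) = (w - 4)*(w - 3)*(w^2 + w - 12) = (w - 4)*(w - 3)^2*(w + 4)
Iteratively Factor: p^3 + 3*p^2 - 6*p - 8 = (p + 1)*(p^2 + 2*p - 8) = (p - 2)*(p + 1)*(p + 4)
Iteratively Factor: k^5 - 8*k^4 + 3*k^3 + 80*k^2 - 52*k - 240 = (k - 5)*(k^4 - 3*k^3 - 12*k^2 + 20*k + 48) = (k - 5)*(k - 4)*(k^3 + k^2 - 8*k - 12) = (k - 5)*(k - 4)*(k + 2)*(k^2 - k - 6) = (k - 5)*(k - 4)*(k - 3)*(k + 2)*(k + 2)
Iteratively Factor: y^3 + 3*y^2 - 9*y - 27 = (y + 3)*(y^2 - 9) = (y + 3)^2*(y - 3)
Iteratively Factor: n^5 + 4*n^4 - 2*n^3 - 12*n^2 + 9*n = (n - 1)*(n^4 + 5*n^3 + 3*n^2 - 9*n) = n*(n - 1)*(n^3 + 5*n^2 + 3*n - 9) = n*(n - 1)*(n + 3)*(n^2 + 2*n - 3) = n*(n - 1)*(n + 3)^2*(n - 1)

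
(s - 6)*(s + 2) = s^2 - 4*s - 12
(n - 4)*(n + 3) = n^2 - n - 12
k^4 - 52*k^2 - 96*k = k*(k - 8)*(k + 2)*(k + 6)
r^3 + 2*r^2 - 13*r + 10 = (r - 2)*(r - 1)*(r + 5)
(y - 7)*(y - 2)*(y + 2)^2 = y^4 - 5*y^3 - 18*y^2 + 20*y + 56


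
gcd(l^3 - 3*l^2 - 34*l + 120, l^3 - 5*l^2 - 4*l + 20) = l - 5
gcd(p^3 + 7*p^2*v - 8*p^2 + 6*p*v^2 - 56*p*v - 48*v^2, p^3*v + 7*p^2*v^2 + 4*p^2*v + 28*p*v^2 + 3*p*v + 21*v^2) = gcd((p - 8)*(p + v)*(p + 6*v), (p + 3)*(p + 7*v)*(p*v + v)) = 1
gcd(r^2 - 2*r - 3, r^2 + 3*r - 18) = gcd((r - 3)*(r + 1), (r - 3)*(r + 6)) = r - 3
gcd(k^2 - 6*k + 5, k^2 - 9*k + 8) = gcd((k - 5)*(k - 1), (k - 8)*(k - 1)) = k - 1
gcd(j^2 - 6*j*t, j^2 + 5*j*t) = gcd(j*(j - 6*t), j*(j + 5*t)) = j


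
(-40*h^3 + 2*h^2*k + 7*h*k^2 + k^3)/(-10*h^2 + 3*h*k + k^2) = 4*h + k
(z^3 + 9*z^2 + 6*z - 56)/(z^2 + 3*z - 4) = (z^2 + 5*z - 14)/(z - 1)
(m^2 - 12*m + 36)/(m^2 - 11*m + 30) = (m - 6)/(m - 5)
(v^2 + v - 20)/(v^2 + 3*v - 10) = (v - 4)/(v - 2)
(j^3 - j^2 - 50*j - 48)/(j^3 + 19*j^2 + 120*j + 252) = (j^2 - 7*j - 8)/(j^2 + 13*j + 42)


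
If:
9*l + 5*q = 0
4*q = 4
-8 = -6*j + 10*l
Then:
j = 11/27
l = -5/9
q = 1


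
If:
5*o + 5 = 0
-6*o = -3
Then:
No Solution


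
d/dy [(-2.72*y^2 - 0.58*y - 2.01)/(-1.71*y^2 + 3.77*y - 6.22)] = (-11.2462*y^2 + 26.9626*y + 11.1853)/(2.9241*y^4 - 12.8934*y^3 + 35.4853*y^2 - 46.8988*y + 38.6884)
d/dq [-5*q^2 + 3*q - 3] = 3 - 10*q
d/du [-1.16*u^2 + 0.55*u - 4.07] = 0.55 - 2.32*u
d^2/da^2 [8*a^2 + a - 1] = 16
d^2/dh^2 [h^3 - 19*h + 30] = 6*h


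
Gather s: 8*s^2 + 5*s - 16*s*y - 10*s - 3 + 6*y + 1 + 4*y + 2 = 8*s^2 + s*(-16*y - 5) + 10*y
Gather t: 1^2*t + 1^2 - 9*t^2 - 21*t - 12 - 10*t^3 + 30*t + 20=-10*t^3 - 9*t^2 + 10*t + 9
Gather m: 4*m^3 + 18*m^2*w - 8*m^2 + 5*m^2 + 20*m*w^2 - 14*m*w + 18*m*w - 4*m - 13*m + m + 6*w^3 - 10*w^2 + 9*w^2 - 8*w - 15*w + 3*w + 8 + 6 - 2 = 4*m^3 + m^2*(18*w - 3) + m*(20*w^2 + 4*w - 16) + 6*w^3 - w^2 - 20*w + 12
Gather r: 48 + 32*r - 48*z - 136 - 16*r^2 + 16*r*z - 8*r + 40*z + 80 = -16*r^2 + r*(16*z + 24) - 8*z - 8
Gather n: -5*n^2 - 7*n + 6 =-5*n^2 - 7*n + 6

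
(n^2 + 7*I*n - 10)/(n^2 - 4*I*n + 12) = (n + 5*I)/(n - 6*I)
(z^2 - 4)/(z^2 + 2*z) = (z - 2)/z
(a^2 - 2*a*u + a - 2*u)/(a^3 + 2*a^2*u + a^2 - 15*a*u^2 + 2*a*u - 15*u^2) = (-a + 2*u)/(-a^2 - 2*a*u + 15*u^2)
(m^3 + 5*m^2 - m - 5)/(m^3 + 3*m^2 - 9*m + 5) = (m + 1)/(m - 1)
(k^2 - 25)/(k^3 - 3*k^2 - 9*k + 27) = (k^2 - 25)/(k^3 - 3*k^2 - 9*k + 27)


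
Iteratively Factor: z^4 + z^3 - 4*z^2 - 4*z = (z - 2)*(z^3 + 3*z^2 + 2*z) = (z - 2)*(z + 1)*(z^2 + 2*z) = z*(z - 2)*(z + 1)*(z + 2)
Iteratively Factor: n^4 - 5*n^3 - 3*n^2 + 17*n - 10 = (n + 2)*(n^3 - 7*n^2 + 11*n - 5) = (n - 1)*(n + 2)*(n^2 - 6*n + 5) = (n - 5)*(n - 1)*(n + 2)*(n - 1)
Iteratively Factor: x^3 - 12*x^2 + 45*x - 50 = (x - 5)*(x^2 - 7*x + 10) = (x - 5)^2*(x - 2)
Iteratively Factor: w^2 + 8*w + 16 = (w + 4)*(w + 4)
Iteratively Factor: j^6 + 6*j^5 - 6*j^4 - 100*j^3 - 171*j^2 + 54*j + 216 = (j + 3)*(j^5 + 3*j^4 - 15*j^3 - 55*j^2 - 6*j + 72) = (j - 1)*(j + 3)*(j^4 + 4*j^3 - 11*j^2 - 66*j - 72) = (j - 1)*(j + 3)^2*(j^3 + j^2 - 14*j - 24) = (j - 1)*(j + 3)^3*(j^2 - 2*j - 8) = (j - 1)*(j + 2)*(j + 3)^3*(j - 4)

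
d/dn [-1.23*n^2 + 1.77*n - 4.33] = 1.77 - 2.46*n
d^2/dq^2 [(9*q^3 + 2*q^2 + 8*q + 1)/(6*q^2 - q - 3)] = 2*(471*q^3 + 297*q^2 + 657*q + 13)/(216*q^6 - 108*q^5 - 306*q^4 + 107*q^3 + 153*q^2 - 27*q - 27)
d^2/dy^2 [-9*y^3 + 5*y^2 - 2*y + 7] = 10 - 54*y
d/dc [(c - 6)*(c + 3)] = 2*c - 3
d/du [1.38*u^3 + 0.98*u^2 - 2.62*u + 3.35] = 4.14*u^2 + 1.96*u - 2.62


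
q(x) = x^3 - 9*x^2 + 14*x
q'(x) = 3*x^2 - 18*x + 14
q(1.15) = 5.72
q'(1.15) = -2.73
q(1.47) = 4.31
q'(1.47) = -5.98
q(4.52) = -28.25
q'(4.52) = -6.07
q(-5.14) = -445.53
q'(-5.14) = 185.78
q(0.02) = 0.28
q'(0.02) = 13.64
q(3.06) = -12.78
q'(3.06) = -12.99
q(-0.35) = -6.05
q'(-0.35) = 20.67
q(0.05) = 0.68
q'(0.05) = 13.11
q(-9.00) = -1584.00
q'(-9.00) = 419.00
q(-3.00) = -150.00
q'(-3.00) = 95.00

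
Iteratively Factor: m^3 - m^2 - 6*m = (m)*(m^2 - m - 6) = m*(m + 2)*(m - 3)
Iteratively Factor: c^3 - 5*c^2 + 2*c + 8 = (c - 4)*(c^2 - c - 2) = (c - 4)*(c + 1)*(c - 2)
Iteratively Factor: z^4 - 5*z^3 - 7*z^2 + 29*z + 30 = (z + 2)*(z^3 - 7*z^2 + 7*z + 15) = (z - 3)*(z + 2)*(z^2 - 4*z - 5) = (z - 3)*(z + 1)*(z + 2)*(z - 5)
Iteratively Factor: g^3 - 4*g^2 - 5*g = (g - 5)*(g^2 + g) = g*(g - 5)*(g + 1)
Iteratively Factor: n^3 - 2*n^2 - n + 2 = (n + 1)*(n^2 - 3*n + 2) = (n - 1)*(n + 1)*(n - 2)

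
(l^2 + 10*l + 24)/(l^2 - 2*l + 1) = (l^2 + 10*l + 24)/(l^2 - 2*l + 1)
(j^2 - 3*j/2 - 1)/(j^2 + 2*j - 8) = (j + 1/2)/(j + 4)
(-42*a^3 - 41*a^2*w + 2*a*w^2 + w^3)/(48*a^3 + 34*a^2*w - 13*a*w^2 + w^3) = (7*a + w)/(-8*a + w)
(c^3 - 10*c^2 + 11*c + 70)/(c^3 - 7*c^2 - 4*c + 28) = (c - 5)/(c - 2)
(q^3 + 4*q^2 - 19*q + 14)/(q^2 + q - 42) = (q^2 - 3*q + 2)/(q - 6)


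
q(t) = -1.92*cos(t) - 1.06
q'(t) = 1.92*sin(t)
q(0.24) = -2.92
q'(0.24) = 0.46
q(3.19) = 0.86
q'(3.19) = -0.09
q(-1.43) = -1.33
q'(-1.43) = -1.90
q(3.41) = 0.79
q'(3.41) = -0.51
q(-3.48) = 0.75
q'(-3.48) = 0.64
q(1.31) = -1.56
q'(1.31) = 1.86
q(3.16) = 0.86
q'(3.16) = -0.04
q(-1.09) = -1.95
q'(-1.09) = -1.70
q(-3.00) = 0.84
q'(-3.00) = -0.27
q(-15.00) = 0.40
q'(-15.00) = -1.25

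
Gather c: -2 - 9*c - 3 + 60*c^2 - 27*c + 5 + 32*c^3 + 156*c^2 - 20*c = 32*c^3 + 216*c^2 - 56*c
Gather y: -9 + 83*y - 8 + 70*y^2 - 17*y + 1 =70*y^2 + 66*y - 16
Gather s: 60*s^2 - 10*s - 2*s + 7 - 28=60*s^2 - 12*s - 21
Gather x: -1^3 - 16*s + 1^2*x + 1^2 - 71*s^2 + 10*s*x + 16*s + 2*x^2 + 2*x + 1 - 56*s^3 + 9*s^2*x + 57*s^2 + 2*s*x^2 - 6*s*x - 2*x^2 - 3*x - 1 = -56*s^3 - 14*s^2 + 2*s*x^2 + x*(9*s^2 + 4*s)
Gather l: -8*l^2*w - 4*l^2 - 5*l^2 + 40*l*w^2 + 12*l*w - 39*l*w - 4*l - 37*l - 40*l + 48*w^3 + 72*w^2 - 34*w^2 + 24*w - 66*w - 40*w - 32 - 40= l^2*(-8*w - 9) + l*(40*w^2 - 27*w - 81) + 48*w^3 + 38*w^2 - 82*w - 72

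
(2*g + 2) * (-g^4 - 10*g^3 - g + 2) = -2*g^5 - 22*g^4 - 20*g^3 - 2*g^2 + 2*g + 4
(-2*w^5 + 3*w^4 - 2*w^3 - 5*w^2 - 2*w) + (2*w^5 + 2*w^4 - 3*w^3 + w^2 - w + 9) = 5*w^4 - 5*w^3 - 4*w^2 - 3*w + 9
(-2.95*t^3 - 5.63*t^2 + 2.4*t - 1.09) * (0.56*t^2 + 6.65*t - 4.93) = -1.652*t^5 - 22.7703*t^4 - 21.552*t^3 + 43.1055*t^2 - 19.0805*t + 5.3737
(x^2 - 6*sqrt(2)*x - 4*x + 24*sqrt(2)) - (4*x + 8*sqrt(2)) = x^2 - 6*sqrt(2)*x - 8*x + 16*sqrt(2)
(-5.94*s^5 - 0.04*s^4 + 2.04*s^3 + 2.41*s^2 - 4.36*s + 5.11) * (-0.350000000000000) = 2.079*s^5 + 0.014*s^4 - 0.714*s^3 - 0.8435*s^2 + 1.526*s - 1.7885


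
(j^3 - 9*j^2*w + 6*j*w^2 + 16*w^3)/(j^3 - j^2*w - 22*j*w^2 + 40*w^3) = (-j^2 + 7*j*w + 8*w^2)/(-j^2 - j*w + 20*w^2)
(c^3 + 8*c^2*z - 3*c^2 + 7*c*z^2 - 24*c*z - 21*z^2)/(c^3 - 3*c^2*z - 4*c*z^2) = (-c^2 - 7*c*z + 3*c + 21*z)/(c*(-c + 4*z))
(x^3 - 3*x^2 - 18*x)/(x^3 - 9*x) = (x - 6)/(x - 3)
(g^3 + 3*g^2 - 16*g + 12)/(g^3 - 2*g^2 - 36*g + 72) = (g - 1)/(g - 6)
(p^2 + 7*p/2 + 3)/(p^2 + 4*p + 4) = (p + 3/2)/(p + 2)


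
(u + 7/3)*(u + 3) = u^2 + 16*u/3 + 7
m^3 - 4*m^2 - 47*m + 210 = (m - 6)*(m - 5)*(m + 7)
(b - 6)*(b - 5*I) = b^2 - 6*b - 5*I*b + 30*I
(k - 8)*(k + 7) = k^2 - k - 56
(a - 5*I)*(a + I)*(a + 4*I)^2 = a^4 + 4*I*a^3 + 21*a^2 + 104*I*a - 80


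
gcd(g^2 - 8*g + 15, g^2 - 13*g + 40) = g - 5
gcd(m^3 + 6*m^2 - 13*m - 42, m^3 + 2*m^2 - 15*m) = m - 3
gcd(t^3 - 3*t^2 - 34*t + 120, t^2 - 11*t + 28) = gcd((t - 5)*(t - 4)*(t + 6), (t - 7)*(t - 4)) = t - 4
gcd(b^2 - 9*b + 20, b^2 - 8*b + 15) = b - 5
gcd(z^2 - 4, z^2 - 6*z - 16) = z + 2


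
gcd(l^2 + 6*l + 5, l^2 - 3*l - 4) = l + 1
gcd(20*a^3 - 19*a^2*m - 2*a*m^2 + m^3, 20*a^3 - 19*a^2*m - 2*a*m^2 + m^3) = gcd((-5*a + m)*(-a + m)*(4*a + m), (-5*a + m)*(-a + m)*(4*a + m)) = 20*a^3 - 19*a^2*m - 2*a*m^2 + m^3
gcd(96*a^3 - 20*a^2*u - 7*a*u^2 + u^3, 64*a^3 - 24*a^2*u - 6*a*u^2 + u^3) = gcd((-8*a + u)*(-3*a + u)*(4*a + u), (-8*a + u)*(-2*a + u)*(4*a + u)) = -32*a^2 - 4*a*u + u^2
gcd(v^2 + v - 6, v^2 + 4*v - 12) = v - 2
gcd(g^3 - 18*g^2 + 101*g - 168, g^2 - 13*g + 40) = g - 8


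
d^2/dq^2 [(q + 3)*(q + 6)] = 2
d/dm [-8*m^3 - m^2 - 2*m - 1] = -24*m^2 - 2*m - 2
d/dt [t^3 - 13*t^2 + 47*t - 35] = 3*t^2 - 26*t + 47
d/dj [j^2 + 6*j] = 2*j + 6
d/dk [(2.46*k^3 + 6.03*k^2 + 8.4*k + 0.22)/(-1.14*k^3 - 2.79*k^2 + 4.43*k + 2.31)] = (0.0108000000000033*k^4 + 40.9476*k^3 + 67.9491*k^2 + 29.0862*k + 18.4294)/(1.2996*k^6 + 6.3612*k^5 - 2.3163*k^4 - 29.9862*k^3 + 6.7351*k^2 + 20.4666*k + 5.3361)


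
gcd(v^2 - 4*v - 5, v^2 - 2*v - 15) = v - 5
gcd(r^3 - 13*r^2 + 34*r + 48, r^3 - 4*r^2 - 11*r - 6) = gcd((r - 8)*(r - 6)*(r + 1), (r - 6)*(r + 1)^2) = r^2 - 5*r - 6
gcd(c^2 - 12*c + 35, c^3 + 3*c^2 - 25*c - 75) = c - 5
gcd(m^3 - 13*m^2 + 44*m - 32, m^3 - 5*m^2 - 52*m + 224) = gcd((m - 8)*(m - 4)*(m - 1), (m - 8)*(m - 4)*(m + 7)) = m^2 - 12*m + 32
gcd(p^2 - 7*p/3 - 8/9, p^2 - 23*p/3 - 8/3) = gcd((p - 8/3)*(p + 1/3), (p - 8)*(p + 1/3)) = p + 1/3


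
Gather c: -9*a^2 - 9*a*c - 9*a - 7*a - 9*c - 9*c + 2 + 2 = -9*a^2 - 16*a + c*(-9*a - 18) + 4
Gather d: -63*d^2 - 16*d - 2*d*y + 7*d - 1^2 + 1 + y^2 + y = -63*d^2 + d*(-2*y - 9) + y^2 + y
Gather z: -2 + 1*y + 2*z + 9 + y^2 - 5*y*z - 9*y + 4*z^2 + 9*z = y^2 - 8*y + 4*z^2 + z*(11 - 5*y) + 7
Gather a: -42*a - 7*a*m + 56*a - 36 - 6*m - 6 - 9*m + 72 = a*(14 - 7*m) - 15*m + 30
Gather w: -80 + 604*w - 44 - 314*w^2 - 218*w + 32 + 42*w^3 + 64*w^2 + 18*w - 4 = 42*w^3 - 250*w^2 + 404*w - 96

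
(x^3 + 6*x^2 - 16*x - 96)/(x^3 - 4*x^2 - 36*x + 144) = (x + 4)/(x - 6)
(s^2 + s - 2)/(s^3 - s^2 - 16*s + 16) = (s + 2)/(s^2 - 16)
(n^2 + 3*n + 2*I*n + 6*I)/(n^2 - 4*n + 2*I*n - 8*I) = (n + 3)/(n - 4)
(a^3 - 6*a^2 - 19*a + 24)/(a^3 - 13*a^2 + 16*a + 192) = (a - 1)/(a - 8)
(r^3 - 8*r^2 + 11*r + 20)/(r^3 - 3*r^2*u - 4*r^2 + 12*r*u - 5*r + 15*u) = (r - 4)/(r - 3*u)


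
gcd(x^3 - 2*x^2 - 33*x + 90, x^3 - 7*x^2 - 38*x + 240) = x^2 + x - 30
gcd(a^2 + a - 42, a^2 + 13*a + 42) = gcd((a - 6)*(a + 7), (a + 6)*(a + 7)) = a + 7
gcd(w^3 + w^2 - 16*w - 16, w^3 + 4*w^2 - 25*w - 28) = w^2 - 3*w - 4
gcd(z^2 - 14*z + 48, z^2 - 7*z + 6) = z - 6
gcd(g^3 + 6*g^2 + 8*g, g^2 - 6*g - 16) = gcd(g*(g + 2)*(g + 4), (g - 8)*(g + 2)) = g + 2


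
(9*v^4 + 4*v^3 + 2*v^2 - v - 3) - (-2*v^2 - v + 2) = 9*v^4 + 4*v^3 + 4*v^2 - 5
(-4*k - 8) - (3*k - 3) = -7*k - 5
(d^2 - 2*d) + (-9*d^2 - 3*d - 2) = -8*d^2 - 5*d - 2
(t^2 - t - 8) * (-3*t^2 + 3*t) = -3*t^4 + 6*t^3 + 21*t^2 - 24*t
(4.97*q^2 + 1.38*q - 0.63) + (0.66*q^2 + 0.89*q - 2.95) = 5.63*q^2 + 2.27*q - 3.58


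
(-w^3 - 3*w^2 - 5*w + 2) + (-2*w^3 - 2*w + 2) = -3*w^3 - 3*w^2 - 7*w + 4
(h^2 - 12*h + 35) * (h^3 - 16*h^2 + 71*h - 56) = h^5 - 28*h^4 + 298*h^3 - 1468*h^2 + 3157*h - 1960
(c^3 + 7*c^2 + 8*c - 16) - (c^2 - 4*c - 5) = c^3 + 6*c^2 + 12*c - 11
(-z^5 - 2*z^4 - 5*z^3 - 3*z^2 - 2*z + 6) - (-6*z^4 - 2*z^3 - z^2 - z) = -z^5 + 4*z^4 - 3*z^3 - 2*z^2 - z + 6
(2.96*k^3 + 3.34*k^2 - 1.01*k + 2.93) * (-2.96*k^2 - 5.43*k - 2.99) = -8.7616*k^5 - 25.9592*k^4 - 23.997*k^3 - 13.1751*k^2 - 12.89*k - 8.7607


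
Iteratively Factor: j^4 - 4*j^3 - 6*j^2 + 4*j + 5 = (j + 1)*(j^3 - 5*j^2 - j + 5) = (j + 1)^2*(j^2 - 6*j + 5) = (j - 1)*(j + 1)^2*(j - 5)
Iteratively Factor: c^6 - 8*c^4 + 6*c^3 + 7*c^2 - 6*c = (c - 2)*(c^5 + 2*c^4 - 4*c^3 - 2*c^2 + 3*c) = (c - 2)*(c - 1)*(c^4 + 3*c^3 - c^2 - 3*c) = (c - 2)*(c - 1)*(c + 1)*(c^3 + 2*c^2 - 3*c) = c*(c - 2)*(c - 1)*(c + 1)*(c^2 + 2*c - 3) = c*(c - 2)*(c - 1)^2*(c + 1)*(c + 3)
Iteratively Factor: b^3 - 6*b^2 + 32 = (b + 2)*(b^2 - 8*b + 16) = (b - 4)*(b + 2)*(b - 4)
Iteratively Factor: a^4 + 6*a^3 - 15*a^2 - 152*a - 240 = (a + 4)*(a^3 + 2*a^2 - 23*a - 60) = (a - 5)*(a + 4)*(a^2 + 7*a + 12) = (a - 5)*(a + 3)*(a + 4)*(a + 4)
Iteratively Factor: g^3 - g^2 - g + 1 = (g - 1)*(g^2 - 1) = (g - 1)^2*(g + 1)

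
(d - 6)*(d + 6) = d^2 - 36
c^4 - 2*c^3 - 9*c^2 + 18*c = c*(c - 3)*(c - 2)*(c + 3)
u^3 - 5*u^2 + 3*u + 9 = (u - 3)^2*(u + 1)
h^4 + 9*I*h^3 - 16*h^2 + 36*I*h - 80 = (h - 2*I)*(h + 2*I)*(h + 4*I)*(h + 5*I)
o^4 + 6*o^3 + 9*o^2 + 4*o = o*(o + 1)^2*(o + 4)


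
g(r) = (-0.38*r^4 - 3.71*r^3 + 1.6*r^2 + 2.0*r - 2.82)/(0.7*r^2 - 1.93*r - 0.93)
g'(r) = (1.93 - 1.4*r)*(-0.38*r^4 - 3.71*r^3 + 1.6*r^2 + 2.0*r - 2.82)/(0.7*r^2 - 1.93*r - 0.93)^2 + (-1.52*r^3 - 11.13*r^2 + 3.2*r + 2.0)/(0.7*r^2 - 1.93*r - 0.93) = (-0.532*r^5 - 0.396799999999998*r^4 + 15.7342*r^3 + 5.8629*r^2 + 0.972*r - 7.3026)/(0.49*r^4 - 2.702*r^3 + 2.4229*r^2 + 3.5898*r + 0.8649)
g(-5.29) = 9.80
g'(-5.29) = -0.34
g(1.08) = 1.81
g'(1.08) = 3.95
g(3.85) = -132.30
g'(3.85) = 109.34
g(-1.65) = 2.90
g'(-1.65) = -3.47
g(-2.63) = 5.82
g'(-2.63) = -2.57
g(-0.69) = -3.14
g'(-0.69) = -19.17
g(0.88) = 1.24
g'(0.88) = 1.91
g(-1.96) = 3.92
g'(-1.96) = -3.11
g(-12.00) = -10.28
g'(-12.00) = 6.46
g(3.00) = 269.93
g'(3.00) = 1767.49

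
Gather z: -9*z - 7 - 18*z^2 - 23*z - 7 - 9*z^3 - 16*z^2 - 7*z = -9*z^3 - 34*z^2 - 39*z - 14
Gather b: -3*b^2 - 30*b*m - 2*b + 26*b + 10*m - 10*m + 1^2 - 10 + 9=-3*b^2 + b*(24 - 30*m)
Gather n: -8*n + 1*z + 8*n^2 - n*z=8*n^2 + n*(-z - 8) + z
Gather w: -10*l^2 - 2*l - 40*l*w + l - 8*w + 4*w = -10*l^2 - l + w*(-40*l - 4)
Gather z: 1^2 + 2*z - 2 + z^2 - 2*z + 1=z^2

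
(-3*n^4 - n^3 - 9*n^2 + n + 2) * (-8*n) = 24*n^5 + 8*n^4 + 72*n^3 - 8*n^2 - 16*n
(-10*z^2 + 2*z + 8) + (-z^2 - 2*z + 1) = 9 - 11*z^2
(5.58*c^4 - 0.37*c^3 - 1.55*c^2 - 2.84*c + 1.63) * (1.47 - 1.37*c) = -7.6446*c^5 + 8.7095*c^4 + 1.5796*c^3 + 1.6123*c^2 - 6.4079*c + 2.3961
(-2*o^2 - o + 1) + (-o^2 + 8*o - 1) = -3*o^2 + 7*o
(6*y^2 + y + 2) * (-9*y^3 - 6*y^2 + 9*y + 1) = -54*y^5 - 45*y^4 + 30*y^3 + 3*y^2 + 19*y + 2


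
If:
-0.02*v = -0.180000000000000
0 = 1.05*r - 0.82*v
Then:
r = 7.03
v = 9.00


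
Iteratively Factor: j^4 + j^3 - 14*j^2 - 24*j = (j)*(j^3 + j^2 - 14*j - 24) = j*(j - 4)*(j^2 + 5*j + 6) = j*(j - 4)*(j + 2)*(j + 3)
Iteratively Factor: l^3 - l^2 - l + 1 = (l - 1)*(l^2 - 1) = (l - 1)^2*(l + 1)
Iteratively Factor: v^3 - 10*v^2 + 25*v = (v - 5)*(v^2 - 5*v) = v*(v - 5)*(v - 5)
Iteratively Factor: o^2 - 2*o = (o)*(o - 2)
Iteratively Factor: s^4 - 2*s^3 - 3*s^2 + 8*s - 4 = (s - 1)*(s^3 - s^2 - 4*s + 4) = (s - 1)*(s + 2)*(s^2 - 3*s + 2) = (s - 1)^2*(s + 2)*(s - 2)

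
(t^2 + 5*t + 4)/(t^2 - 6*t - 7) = (t + 4)/(t - 7)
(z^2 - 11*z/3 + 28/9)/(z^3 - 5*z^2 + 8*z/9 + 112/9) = (3*z - 4)/(3*z^2 - 8*z - 16)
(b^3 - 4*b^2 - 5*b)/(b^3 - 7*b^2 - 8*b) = (b - 5)/(b - 8)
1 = 1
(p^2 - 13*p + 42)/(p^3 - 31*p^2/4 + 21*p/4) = 4*(p - 6)/(p*(4*p - 3))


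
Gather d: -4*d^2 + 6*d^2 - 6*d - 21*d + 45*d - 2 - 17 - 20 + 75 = 2*d^2 + 18*d + 36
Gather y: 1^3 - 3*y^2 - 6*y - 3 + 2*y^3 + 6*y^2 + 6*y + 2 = 2*y^3 + 3*y^2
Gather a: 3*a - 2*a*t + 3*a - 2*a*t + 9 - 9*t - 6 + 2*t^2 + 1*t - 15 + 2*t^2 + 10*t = a*(6 - 4*t) + 4*t^2 + 2*t - 12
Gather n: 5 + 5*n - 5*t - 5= 5*n - 5*t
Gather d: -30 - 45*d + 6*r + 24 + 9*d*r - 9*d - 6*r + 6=d*(9*r - 54)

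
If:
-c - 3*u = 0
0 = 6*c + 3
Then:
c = -1/2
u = 1/6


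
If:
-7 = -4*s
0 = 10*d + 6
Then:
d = -3/5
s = 7/4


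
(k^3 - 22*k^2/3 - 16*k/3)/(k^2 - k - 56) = k*(3*k + 2)/(3*(k + 7))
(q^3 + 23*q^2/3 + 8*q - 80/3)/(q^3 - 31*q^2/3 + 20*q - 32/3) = (q^2 + 9*q + 20)/(q^2 - 9*q + 8)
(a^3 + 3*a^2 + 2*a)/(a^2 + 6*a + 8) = a*(a + 1)/(a + 4)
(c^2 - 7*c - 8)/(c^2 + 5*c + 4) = (c - 8)/(c + 4)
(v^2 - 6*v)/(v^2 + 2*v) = (v - 6)/(v + 2)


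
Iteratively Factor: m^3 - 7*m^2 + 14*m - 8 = (m - 1)*(m^2 - 6*m + 8) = (m - 4)*(m - 1)*(m - 2)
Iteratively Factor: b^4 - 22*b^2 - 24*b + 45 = (b - 1)*(b^3 + b^2 - 21*b - 45) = (b - 5)*(b - 1)*(b^2 + 6*b + 9) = (b - 5)*(b - 1)*(b + 3)*(b + 3)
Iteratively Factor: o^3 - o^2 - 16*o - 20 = (o + 2)*(o^2 - 3*o - 10) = (o + 2)^2*(o - 5)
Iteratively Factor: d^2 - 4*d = (d - 4)*(d)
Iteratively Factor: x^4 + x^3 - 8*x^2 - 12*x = (x + 2)*(x^3 - x^2 - 6*x) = x*(x + 2)*(x^2 - x - 6) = x*(x - 3)*(x + 2)*(x + 2)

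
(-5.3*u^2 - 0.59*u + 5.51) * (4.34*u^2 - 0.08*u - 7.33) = -23.002*u^4 - 2.1366*u^3 + 62.8096*u^2 + 3.8839*u - 40.3883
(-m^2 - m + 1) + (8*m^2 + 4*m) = 7*m^2 + 3*m + 1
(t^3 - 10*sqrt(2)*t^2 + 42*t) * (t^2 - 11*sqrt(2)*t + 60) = t^5 - 21*sqrt(2)*t^4 + 322*t^3 - 1062*sqrt(2)*t^2 + 2520*t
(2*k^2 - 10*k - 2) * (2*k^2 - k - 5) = 4*k^4 - 22*k^3 - 4*k^2 + 52*k + 10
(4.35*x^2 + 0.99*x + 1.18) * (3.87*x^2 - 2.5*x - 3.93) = 16.8345*x^4 - 7.0437*x^3 - 15.0039*x^2 - 6.8407*x - 4.6374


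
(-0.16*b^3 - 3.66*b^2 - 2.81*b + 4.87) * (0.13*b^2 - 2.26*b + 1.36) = -0.0208*b^5 - 0.1142*b^4 + 7.6887*b^3 + 2.0061*b^2 - 14.8278*b + 6.6232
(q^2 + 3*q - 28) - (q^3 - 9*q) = -q^3 + q^2 + 12*q - 28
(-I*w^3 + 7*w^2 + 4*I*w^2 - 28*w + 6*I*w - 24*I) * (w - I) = -I*w^4 + 6*w^3 + 4*I*w^3 - 24*w^2 - I*w^2 + 6*w + 4*I*w - 24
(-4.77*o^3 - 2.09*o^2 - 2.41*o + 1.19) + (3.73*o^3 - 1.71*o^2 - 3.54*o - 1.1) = -1.04*o^3 - 3.8*o^2 - 5.95*o + 0.0899999999999999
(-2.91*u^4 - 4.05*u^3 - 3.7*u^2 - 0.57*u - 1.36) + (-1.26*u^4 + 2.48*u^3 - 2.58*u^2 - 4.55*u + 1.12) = -4.17*u^4 - 1.57*u^3 - 6.28*u^2 - 5.12*u - 0.24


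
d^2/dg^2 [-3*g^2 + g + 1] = -6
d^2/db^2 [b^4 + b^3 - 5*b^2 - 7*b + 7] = 12*b^2 + 6*b - 10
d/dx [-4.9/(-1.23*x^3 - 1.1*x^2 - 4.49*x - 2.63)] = (-18.081*x^2 - 10.78*x - 22.001)/(1.23*x^3 + 1.1*x^2 + 4.49*x + 2.63)^2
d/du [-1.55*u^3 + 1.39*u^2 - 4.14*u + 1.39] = -4.65*u^2 + 2.78*u - 4.14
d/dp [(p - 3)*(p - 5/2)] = 2*p - 11/2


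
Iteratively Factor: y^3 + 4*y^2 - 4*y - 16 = (y - 2)*(y^2 + 6*y + 8) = (y - 2)*(y + 2)*(y + 4)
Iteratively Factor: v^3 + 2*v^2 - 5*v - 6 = (v + 1)*(v^2 + v - 6) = (v + 1)*(v + 3)*(v - 2)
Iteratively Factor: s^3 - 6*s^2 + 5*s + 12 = (s - 3)*(s^2 - 3*s - 4) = (s - 3)*(s + 1)*(s - 4)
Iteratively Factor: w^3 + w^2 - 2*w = (w - 1)*(w^2 + 2*w) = (w - 1)*(w + 2)*(w)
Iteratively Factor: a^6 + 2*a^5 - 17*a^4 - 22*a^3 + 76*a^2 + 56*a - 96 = (a - 1)*(a^5 + 3*a^4 - 14*a^3 - 36*a^2 + 40*a + 96) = (a - 2)*(a - 1)*(a^4 + 5*a^3 - 4*a^2 - 44*a - 48) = (a - 2)*(a - 1)*(a + 2)*(a^3 + 3*a^2 - 10*a - 24) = (a - 2)*(a - 1)*(a + 2)*(a + 4)*(a^2 - a - 6) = (a - 3)*(a - 2)*(a - 1)*(a + 2)*(a + 4)*(a + 2)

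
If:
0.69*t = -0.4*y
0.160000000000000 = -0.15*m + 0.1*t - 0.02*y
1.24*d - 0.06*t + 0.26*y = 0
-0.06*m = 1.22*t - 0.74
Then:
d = 0.26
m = -0.50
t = 0.63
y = -1.09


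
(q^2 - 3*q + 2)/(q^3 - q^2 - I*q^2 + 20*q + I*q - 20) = (q - 2)/(q^2 - I*q + 20)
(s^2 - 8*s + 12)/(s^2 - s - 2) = (s - 6)/(s + 1)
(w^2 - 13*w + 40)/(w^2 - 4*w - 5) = (w - 8)/(w + 1)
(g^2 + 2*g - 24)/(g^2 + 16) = (g^2 + 2*g - 24)/(g^2 + 16)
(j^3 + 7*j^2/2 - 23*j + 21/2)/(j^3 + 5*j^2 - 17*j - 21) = (j - 1/2)/(j + 1)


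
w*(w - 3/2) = w^2 - 3*w/2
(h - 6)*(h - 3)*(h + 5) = h^3 - 4*h^2 - 27*h + 90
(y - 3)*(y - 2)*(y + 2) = y^3 - 3*y^2 - 4*y + 12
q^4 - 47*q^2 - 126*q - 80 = (q - 8)*(q + 1)*(q + 2)*(q + 5)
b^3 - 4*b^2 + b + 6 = (b - 3)*(b - 2)*(b + 1)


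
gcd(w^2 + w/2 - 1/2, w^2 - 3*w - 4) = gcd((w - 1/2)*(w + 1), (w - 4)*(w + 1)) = w + 1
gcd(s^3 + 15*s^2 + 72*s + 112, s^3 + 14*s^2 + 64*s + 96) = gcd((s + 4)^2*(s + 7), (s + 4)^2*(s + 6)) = s^2 + 8*s + 16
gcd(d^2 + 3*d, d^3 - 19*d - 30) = d + 3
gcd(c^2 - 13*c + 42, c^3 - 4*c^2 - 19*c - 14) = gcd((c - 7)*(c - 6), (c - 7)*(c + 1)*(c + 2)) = c - 7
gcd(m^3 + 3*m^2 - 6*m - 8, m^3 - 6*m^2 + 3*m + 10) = m^2 - m - 2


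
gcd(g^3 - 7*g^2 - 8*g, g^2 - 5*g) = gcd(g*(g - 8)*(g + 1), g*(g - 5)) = g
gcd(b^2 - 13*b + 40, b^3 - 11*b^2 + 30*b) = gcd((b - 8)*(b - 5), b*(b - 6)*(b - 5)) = b - 5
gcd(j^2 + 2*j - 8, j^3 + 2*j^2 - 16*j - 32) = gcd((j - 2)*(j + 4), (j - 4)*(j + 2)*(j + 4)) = j + 4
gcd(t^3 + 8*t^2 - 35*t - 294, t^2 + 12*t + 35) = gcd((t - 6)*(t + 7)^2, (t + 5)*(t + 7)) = t + 7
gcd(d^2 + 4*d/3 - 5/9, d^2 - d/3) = d - 1/3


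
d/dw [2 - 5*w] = -5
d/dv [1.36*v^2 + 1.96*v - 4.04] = 2.72*v + 1.96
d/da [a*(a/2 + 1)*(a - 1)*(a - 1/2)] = 2*a^3 + 3*a^2/4 - 5*a/2 + 1/2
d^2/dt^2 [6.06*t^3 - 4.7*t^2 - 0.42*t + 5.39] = 36.36*t - 9.4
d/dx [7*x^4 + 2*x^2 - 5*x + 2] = 28*x^3 + 4*x - 5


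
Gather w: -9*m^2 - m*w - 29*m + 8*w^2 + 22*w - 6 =-9*m^2 - 29*m + 8*w^2 + w*(22 - m) - 6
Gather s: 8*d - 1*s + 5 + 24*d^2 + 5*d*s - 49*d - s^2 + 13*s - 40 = 24*d^2 - 41*d - s^2 + s*(5*d + 12) - 35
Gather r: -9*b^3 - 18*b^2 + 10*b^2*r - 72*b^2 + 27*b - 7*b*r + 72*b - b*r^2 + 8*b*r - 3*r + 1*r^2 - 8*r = -9*b^3 - 90*b^2 + 99*b + r^2*(1 - b) + r*(10*b^2 + b - 11)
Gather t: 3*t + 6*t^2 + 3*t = 6*t^2 + 6*t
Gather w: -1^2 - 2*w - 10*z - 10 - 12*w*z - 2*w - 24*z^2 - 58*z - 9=w*(-12*z - 4) - 24*z^2 - 68*z - 20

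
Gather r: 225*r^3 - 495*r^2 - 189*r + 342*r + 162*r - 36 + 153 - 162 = 225*r^3 - 495*r^2 + 315*r - 45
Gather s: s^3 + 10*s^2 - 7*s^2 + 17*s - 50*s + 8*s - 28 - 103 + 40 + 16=s^3 + 3*s^2 - 25*s - 75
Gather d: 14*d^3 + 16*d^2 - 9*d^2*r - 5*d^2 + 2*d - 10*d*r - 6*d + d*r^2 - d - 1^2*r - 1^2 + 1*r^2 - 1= 14*d^3 + d^2*(11 - 9*r) + d*(r^2 - 10*r - 5) + r^2 - r - 2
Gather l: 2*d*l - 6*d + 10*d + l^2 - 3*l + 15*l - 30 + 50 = 4*d + l^2 + l*(2*d + 12) + 20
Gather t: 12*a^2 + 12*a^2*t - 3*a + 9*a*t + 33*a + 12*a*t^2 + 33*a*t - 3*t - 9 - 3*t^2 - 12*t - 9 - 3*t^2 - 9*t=12*a^2 + 30*a + t^2*(12*a - 6) + t*(12*a^2 + 42*a - 24) - 18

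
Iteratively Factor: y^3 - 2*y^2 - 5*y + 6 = (y + 2)*(y^2 - 4*y + 3) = (y - 1)*(y + 2)*(y - 3)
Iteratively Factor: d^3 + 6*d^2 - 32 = (d + 4)*(d^2 + 2*d - 8) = (d - 2)*(d + 4)*(d + 4)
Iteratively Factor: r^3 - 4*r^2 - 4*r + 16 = (r - 4)*(r^2 - 4) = (r - 4)*(r - 2)*(r + 2)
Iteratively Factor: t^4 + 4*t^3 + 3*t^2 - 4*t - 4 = (t + 2)*(t^3 + 2*t^2 - t - 2) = (t + 2)^2*(t^2 - 1) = (t - 1)*(t + 2)^2*(t + 1)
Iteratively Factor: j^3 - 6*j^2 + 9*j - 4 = (j - 1)*(j^2 - 5*j + 4) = (j - 4)*(j - 1)*(j - 1)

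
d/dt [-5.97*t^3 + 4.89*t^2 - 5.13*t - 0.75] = -17.91*t^2 + 9.78*t - 5.13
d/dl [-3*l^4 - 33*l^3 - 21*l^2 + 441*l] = -12*l^3 - 99*l^2 - 42*l + 441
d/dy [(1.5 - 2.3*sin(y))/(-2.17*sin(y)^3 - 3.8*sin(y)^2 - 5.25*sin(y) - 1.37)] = (-9.982*sin(y)^3 + 1.025*sin(y)^2 + 11.4*sin(y) + 11.026)*cos(y)/(4.7089*sin(y)^6 + 16.492*sin(y)^5 + 37.225*sin(y)^4 + 45.8458*sin(y)^3 + 37.9745*sin(y)^2 + 14.385*sin(y) + 1.8769)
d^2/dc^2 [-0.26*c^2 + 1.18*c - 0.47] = -0.520000000000000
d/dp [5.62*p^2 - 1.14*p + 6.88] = 11.24*p - 1.14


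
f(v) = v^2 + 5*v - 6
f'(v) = 2*v + 5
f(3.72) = 26.44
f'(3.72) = 12.44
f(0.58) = -2.76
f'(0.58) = 6.16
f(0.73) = -1.82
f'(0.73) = 6.46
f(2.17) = 9.56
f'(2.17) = 9.34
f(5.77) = 56.14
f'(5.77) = 16.54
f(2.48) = 12.55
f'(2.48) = 9.96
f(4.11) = 31.44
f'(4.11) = 13.22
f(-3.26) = -11.67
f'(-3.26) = -1.52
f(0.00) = -6.00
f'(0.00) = 5.00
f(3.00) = 18.00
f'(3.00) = 11.00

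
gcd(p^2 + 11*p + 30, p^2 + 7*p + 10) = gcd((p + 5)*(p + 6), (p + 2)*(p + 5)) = p + 5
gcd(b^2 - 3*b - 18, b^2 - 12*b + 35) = 1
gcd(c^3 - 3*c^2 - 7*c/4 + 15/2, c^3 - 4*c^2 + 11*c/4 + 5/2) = c^2 - 9*c/2 + 5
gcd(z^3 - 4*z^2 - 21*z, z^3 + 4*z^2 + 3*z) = z^2 + 3*z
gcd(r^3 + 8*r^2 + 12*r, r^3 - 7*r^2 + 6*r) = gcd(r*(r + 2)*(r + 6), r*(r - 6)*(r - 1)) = r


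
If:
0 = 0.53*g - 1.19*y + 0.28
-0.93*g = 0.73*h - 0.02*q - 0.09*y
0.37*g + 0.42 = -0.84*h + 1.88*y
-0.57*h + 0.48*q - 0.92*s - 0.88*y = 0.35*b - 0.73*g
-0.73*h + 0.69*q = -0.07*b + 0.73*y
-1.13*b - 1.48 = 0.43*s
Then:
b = -1.53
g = 0.01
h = 0.03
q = 0.44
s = 0.57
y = 0.24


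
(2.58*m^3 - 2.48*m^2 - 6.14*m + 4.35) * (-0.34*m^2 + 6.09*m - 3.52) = -0.8772*m^5 + 16.5554*m^4 - 22.0972*m^3 - 30.142*m^2 + 48.1043*m - 15.312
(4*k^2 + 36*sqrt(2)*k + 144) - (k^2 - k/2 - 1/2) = 3*k^2 + k/2 + 36*sqrt(2)*k + 289/2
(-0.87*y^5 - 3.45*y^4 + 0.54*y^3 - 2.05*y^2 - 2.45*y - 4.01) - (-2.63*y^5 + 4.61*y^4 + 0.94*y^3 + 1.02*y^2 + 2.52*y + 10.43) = 1.76*y^5 - 8.06*y^4 - 0.4*y^3 - 3.07*y^2 - 4.97*y - 14.44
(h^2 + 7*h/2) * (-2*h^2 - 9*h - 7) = -2*h^4 - 16*h^3 - 77*h^2/2 - 49*h/2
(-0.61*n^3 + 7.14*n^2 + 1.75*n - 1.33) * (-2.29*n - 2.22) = 1.3969*n^4 - 14.9964*n^3 - 19.8583*n^2 - 0.8393*n + 2.9526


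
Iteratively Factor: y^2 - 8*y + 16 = (y - 4)*(y - 4)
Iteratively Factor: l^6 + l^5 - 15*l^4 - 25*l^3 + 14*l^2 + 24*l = (l + 2)*(l^5 - l^4 - 13*l^3 + l^2 + 12*l) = (l + 2)*(l + 3)*(l^4 - 4*l^3 - l^2 + 4*l) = l*(l + 2)*(l + 3)*(l^3 - 4*l^2 - l + 4) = l*(l - 1)*(l + 2)*(l + 3)*(l^2 - 3*l - 4) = l*(l - 4)*(l - 1)*(l + 2)*(l + 3)*(l + 1)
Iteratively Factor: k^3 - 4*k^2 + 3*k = (k)*(k^2 - 4*k + 3) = k*(k - 3)*(k - 1)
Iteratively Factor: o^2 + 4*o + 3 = (o + 3)*(o + 1)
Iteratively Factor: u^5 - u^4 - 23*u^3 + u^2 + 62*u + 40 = (u + 4)*(u^4 - 5*u^3 - 3*u^2 + 13*u + 10) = (u + 1)*(u + 4)*(u^3 - 6*u^2 + 3*u + 10) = (u + 1)^2*(u + 4)*(u^2 - 7*u + 10) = (u - 2)*(u + 1)^2*(u + 4)*(u - 5)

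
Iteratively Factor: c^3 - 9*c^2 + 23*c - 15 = (c - 3)*(c^2 - 6*c + 5) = (c - 5)*(c - 3)*(c - 1)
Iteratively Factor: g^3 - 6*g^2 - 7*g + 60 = (g - 5)*(g^2 - g - 12) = (g - 5)*(g - 4)*(g + 3)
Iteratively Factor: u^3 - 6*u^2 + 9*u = (u)*(u^2 - 6*u + 9) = u*(u - 3)*(u - 3)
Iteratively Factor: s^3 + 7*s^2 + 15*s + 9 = (s + 3)*(s^2 + 4*s + 3) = (s + 1)*(s + 3)*(s + 3)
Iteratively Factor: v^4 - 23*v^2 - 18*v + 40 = (v + 4)*(v^3 - 4*v^2 - 7*v + 10) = (v + 2)*(v + 4)*(v^2 - 6*v + 5) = (v - 5)*(v + 2)*(v + 4)*(v - 1)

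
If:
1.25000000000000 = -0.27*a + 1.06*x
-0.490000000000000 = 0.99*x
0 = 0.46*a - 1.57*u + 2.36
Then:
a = -6.57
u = -0.42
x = -0.49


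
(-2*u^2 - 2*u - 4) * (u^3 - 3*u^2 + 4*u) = -2*u^5 + 4*u^4 - 6*u^3 + 4*u^2 - 16*u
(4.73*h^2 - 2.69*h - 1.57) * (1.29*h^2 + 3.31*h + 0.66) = 6.1017*h^4 + 12.1862*h^3 - 7.8074*h^2 - 6.9721*h - 1.0362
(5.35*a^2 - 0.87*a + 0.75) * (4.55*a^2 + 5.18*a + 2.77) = 24.3425*a^4 + 23.7545*a^3 + 13.7254*a^2 + 1.4751*a + 2.0775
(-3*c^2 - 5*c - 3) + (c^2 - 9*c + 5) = -2*c^2 - 14*c + 2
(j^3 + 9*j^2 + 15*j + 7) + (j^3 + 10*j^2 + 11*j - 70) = 2*j^3 + 19*j^2 + 26*j - 63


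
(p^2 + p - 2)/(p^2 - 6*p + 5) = (p + 2)/(p - 5)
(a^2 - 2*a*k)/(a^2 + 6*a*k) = (a - 2*k)/(a + 6*k)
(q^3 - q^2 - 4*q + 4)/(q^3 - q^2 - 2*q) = (q^2 + q - 2)/(q*(q + 1))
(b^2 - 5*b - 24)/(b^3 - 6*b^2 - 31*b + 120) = (b + 3)/(b^2 + 2*b - 15)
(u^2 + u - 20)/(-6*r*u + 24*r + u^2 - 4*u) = (-u - 5)/(6*r - u)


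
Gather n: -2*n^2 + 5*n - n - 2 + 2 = -2*n^2 + 4*n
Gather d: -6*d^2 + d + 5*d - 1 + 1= -6*d^2 + 6*d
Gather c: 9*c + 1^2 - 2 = 9*c - 1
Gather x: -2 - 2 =-4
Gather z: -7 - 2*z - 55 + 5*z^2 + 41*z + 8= 5*z^2 + 39*z - 54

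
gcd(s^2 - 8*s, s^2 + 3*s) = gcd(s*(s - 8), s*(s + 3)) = s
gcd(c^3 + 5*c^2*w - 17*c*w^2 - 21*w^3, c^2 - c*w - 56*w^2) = c + 7*w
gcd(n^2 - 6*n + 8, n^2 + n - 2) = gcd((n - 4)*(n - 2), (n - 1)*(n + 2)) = 1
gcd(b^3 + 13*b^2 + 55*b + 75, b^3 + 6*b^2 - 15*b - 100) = b^2 + 10*b + 25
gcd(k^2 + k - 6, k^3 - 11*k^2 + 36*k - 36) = k - 2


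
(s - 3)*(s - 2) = s^2 - 5*s + 6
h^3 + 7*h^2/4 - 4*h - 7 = (h - 2)*(h + 7/4)*(h + 2)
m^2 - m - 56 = (m - 8)*(m + 7)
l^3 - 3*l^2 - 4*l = l*(l - 4)*(l + 1)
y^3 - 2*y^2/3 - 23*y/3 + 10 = (y - 2)*(y - 5/3)*(y + 3)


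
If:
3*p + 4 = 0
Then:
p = -4/3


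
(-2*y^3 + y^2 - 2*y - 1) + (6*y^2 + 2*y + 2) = -2*y^3 + 7*y^2 + 1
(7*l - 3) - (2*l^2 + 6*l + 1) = -2*l^2 + l - 4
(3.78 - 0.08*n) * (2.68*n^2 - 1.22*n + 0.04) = -0.2144*n^3 + 10.228*n^2 - 4.6148*n + 0.1512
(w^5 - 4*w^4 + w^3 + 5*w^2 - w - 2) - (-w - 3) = w^5 - 4*w^4 + w^3 + 5*w^2 + 1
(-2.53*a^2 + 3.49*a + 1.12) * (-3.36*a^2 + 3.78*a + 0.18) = 8.5008*a^4 - 21.2898*a^3 + 8.9736*a^2 + 4.8618*a + 0.2016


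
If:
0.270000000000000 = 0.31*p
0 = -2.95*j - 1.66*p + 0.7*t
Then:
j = 0.23728813559322*t - 0.490103881902679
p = 0.87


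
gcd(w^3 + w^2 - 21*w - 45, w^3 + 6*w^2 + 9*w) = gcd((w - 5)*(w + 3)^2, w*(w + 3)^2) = w^2 + 6*w + 9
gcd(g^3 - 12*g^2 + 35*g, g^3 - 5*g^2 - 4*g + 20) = g - 5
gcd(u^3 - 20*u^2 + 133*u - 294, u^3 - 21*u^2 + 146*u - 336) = u^2 - 13*u + 42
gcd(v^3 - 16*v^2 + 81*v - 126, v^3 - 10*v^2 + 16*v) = 1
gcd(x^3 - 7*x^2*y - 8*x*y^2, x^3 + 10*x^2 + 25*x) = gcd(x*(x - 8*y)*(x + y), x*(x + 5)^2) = x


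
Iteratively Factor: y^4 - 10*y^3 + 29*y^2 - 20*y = (y - 1)*(y^3 - 9*y^2 + 20*y) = (y - 5)*(y - 1)*(y^2 - 4*y) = y*(y - 5)*(y - 1)*(y - 4)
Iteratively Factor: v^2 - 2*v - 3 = (v - 3)*(v + 1)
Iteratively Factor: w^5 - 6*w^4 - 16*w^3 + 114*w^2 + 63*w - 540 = (w - 3)*(w^4 - 3*w^3 - 25*w^2 + 39*w + 180) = (w - 3)*(w + 3)*(w^3 - 6*w^2 - 7*w + 60) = (w - 5)*(w - 3)*(w + 3)*(w^2 - w - 12) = (w - 5)*(w - 3)*(w + 3)^2*(w - 4)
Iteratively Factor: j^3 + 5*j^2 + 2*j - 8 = (j - 1)*(j^2 + 6*j + 8) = (j - 1)*(j + 4)*(j + 2)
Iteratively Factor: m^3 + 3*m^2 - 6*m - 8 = (m + 1)*(m^2 + 2*m - 8) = (m + 1)*(m + 4)*(m - 2)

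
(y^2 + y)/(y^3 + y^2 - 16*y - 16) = y/(y^2 - 16)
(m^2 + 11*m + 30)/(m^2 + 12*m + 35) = (m + 6)/(m + 7)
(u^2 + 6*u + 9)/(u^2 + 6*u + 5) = (u^2 + 6*u + 9)/(u^2 + 6*u + 5)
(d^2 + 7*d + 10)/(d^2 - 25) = (d + 2)/(d - 5)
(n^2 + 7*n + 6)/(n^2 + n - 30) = (n + 1)/(n - 5)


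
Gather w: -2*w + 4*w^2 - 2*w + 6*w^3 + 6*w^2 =6*w^3 + 10*w^2 - 4*w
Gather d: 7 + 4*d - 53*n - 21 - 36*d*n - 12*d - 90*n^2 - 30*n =d*(-36*n - 8) - 90*n^2 - 83*n - 14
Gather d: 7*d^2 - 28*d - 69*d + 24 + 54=7*d^2 - 97*d + 78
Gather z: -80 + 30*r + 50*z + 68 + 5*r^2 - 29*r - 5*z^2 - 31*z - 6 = 5*r^2 + r - 5*z^2 + 19*z - 18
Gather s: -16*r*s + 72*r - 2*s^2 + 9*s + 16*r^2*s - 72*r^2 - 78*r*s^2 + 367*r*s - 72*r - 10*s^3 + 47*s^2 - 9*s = -72*r^2 - 10*s^3 + s^2*(45 - 78*r) + s*(16*r^2 + 351*r)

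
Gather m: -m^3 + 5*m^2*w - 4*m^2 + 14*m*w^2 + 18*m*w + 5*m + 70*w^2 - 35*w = -m^3 + m^2*(5*w - 4) + m*(14*w^2 + 18*w + 5) + 70*w^2 - 35*w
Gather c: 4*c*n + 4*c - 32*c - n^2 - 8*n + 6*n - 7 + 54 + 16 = c*(4*n - 28) - n^2 - 2*n + 63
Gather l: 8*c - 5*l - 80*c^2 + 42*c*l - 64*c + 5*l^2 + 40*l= -80*c^2 - 56*c + 5*l^2 + l*(42*c + 35)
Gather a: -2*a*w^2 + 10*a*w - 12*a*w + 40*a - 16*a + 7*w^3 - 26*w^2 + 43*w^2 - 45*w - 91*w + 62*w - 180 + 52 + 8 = a*(-2*w^2 - 2*w + 24) + 7*w^3 + 17*w^2 - 74*w - 120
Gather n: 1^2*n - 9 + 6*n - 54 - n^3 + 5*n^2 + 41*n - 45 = -n^3 + 5*n^2 + 48*n - 108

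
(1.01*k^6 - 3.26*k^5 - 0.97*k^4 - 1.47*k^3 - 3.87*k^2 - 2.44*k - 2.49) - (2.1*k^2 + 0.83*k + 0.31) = 1.01*k^6 - 3.26*k^5 - 0.97*k^4 - 1.47*k^3 - 5.97*k^2 - 3.27*k - 2.8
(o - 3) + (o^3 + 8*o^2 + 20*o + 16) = o^3 + 8*o^2 + 21*o + 13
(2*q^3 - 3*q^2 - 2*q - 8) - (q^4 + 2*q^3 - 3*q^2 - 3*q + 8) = -q^4 + q - 16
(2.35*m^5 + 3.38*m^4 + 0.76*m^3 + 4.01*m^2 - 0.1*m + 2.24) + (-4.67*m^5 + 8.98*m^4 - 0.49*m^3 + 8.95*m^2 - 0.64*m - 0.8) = -2.32*m^5 + 12.36*m^4 + 0.27*m^3 + 12.96*m^2 - 0.74*m + 1.44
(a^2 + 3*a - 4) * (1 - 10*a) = -10*a^3 - 29*a^2 + 43*a - 4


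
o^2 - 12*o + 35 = (o - 7)*(o - 5)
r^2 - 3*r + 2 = (r - 2)*(r - 1)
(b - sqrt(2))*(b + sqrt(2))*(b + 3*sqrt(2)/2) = b^3 + 3*sqrt(2)*b^2/2 - 2*b - 3*sqrt(2)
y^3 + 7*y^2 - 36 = (y - 2)*(y + 3)*(y + 6)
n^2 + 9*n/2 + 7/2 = (n + 1)*(n + 7/2)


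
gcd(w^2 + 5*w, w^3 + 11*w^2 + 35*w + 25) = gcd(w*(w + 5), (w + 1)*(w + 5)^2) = w + 5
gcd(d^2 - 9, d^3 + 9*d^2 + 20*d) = 1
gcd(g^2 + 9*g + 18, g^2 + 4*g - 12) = g + 6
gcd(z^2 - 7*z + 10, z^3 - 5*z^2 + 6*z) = z - 2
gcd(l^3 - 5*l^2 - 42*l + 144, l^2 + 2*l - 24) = l + 6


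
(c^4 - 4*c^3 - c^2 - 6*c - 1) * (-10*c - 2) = -10*c^5 + 38*c^4 + 18*c^3 + 62*c^2 + 22*c + 2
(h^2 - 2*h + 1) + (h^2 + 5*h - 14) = 2*h^2 + 3*h - 13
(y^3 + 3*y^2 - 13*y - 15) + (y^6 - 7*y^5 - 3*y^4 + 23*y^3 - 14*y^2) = y^6 - 7*y^5 - 3*y^4 + 24*y^3 - 11*y^2 - 13*y - 15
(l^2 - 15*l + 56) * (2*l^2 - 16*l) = 2*l^4 - 46*l^3 + 352*l^2 - 896*l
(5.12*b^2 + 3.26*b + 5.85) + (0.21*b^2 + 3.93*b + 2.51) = 5.33*b^2 + 7.19*b + 8.36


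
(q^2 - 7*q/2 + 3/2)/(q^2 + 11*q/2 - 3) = (q - 3)/(q + 6)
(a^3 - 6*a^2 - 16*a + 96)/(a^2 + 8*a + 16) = (a^2 - 10*a + 24)/(a + 4)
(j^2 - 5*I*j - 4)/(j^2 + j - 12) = (j^2 - 5*I*j - 4)/(j^2 + j - 12)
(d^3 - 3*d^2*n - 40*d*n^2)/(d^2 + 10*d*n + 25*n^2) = d*(d - 8*n)/(d + 5*n)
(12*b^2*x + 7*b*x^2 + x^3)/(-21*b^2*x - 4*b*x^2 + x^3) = (4*b + x)/(-7*b + x)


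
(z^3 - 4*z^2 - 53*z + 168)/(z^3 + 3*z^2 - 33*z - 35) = (z^2 - 11*z + 24)/(z^2 - 4*z - 5)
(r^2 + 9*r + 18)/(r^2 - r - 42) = (r + 3)/(r - 7)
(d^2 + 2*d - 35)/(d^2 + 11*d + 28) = (d - 5)/(d + 4)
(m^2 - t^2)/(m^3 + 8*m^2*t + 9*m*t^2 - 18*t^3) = (m + t)/(m^2 + 9*m*t + 18*t^2)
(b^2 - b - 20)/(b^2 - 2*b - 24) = (b - 5)/(b - 6)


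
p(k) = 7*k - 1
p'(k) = 7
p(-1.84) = -13.88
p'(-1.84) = 7.00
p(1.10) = 6.70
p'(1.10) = 7.00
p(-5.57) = -39.99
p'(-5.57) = 7.00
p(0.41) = 1.87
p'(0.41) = 7.00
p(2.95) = 19.65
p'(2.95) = 7.00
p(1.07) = 6.49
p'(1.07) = 7.00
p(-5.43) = -39.01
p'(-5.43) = 7.00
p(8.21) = 56.47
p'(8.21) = 7.00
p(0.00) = -1.00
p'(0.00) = 7.00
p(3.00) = 20.00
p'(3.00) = 7.00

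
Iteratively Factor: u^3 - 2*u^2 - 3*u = (u)*(u^2 - 2*u - 3) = u*(u + 1)*(u - 3)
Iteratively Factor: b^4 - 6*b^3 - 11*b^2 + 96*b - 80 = (b - 4)*(b^3 - 2*b^2 - 19*b + 20) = (b - 4)*(b + 4)*(b^2 - 6*b + 5) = (b - 5)*(b - 4)*(b + 4)*(b - 1)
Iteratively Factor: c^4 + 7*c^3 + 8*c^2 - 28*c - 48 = (c - 2)*(c^3 + 9*c^2 + 26*c + 24) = (c - 2)*(c + 4)*(c^2 + 5*c + 6) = (c - 2)*(c + 2)*(c + 4)*(c + 3)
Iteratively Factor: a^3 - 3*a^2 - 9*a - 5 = (a + 1)*(a^2 - 4*a - 5) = (a - 5)*(a + 1)*(a + 1)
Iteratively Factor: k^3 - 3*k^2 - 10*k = (k)*(k^2 - 3*k - 10) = k*(k - 5)*(k + 2)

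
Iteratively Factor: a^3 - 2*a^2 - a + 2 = (a + 1)*(a^2 - 3*a + 2) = (a - 2)*(a + 1)*(a - 1)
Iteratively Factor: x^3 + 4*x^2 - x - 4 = (x - 1)*(x^2 + 5*x + 4) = (x - 1)*(x + 4)*(x + 1)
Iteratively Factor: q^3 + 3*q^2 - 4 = (q + 2)*(q^2 + q - 2) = (q - 1)*(q + 2)*(q + 2)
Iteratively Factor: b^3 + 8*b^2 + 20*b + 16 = (b + 2)*(b^2 + 6*b + 8) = (b + 2)*(b + 4)*(b + 2)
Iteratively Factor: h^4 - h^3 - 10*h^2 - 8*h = (h - 4)*(h^3 + 3*h^2 + 2*h) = (h - 4)*(h + 1)*(h^2 + 2*h) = (h - 4)*(h + 1)*(h + 2)*(h)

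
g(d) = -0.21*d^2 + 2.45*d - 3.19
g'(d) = 2.45 - 0.42*d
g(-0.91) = -5.59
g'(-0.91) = 2.83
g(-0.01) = -3.21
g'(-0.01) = 2.45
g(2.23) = 1.23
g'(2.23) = 1.51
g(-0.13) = -3.51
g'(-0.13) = 2.50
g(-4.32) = -17.69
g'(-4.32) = 4.26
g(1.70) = 0.37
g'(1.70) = 1.74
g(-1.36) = -6.91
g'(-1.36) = 3.02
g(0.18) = -2.76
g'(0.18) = 2.37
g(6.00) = 3.95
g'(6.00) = -0.07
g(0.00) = -3.19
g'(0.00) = 2.45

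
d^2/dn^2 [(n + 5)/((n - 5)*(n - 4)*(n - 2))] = 6*(n^5 - n^4 - 119*n^3 + 875*n^2 - 2330*n + 2180)/(n^9 - 33*n^8 + 477*n^7 - 3959*n^6 + 20766*n^5 - 71292*n^4 + 159992*n^3 - 226080*n^2 + 182400*n - 64000)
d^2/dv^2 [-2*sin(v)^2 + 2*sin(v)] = -2*sin(v) - 4*cos(2*v)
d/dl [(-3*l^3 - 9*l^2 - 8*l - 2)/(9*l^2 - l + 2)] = 3*(-9*l^4 + 2*l^3 + 21*l^2 - 6)/(81*l^4 - 18*l^3 + 37*l^2 - 4*l + 4)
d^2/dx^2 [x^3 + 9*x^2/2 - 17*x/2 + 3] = 6*x + 9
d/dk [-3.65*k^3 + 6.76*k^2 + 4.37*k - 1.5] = -10.95*k^2 + 13.52*k + 4.37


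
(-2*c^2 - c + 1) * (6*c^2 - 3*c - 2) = -12*c^4 + 13*c^2 - c - 2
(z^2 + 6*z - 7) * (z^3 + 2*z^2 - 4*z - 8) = z^5 + 8*z^4 + z^3 - 46*z^2 - 20*z + 56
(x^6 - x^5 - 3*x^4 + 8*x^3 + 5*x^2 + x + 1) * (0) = 0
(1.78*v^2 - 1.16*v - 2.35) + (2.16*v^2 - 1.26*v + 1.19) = 3.94*v^2 - 2.42*v - 1.16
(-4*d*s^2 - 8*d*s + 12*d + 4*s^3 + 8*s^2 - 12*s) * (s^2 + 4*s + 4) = -4*d*s^4 - 24*d*s^3 - 36*d*s^2 + 16*d*s + 48*d + 4*s^5 + 24*s^4 + 36*s^3 - 16*s^2 - 48*s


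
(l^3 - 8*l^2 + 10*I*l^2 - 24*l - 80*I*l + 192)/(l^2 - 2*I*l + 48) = (l^2 + 4*l*(-2 + I) - 32*I)/(l - 8*I)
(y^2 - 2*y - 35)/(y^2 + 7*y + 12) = (y^2 - 2*y - 35)/(y^2 + 7*y + 12)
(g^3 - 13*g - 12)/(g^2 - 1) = (g^2 - g - 12)/(g - 1)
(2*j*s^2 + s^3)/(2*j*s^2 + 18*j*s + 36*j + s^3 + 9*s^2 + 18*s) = s^2/(s^2 + 9*s + 18)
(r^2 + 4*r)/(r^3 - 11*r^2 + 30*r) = (r + 4)/(r^2 - 11*r + 30)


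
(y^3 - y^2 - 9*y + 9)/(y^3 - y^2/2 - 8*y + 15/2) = 2*(y - 3)/(2*y - 5)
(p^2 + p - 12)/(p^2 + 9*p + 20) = (p - 3)/(p + 5)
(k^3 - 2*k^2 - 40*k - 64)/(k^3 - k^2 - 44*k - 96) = (k + 2)/(k + 3)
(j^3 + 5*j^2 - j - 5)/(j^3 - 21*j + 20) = (j + 1)/(j - 4)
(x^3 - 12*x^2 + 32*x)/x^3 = 1 - 12/x + 32/x^2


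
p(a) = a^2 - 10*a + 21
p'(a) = 2*a - 10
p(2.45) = 2.50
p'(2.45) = -5.10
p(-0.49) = 26.14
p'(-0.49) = -10.98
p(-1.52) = 38.51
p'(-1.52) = -13.04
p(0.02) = 20.80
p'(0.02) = -9.96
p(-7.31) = 147.54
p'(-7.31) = -24.62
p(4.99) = -4.00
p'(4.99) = -0.02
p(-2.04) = 45.56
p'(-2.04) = -14.08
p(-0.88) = 30.57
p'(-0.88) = -11.76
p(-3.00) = 60.00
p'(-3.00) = -16.00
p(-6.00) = 117.00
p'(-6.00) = -22.00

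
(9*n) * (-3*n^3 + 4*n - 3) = -27*n^4 + 36*n^2 - 27*n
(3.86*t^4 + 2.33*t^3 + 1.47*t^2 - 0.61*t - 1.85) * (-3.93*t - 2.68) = -15.1698*t^5 - 19.5017*t^4 - 12.0215*t^3 - 1.5423*t^2 + 8.9053*t + 4.958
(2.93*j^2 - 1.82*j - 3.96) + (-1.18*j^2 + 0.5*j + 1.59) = 1.75*j^2 - 1.32*j - 2.37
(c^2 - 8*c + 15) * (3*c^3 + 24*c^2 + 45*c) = 3*c^5 - 102*c^3 + 675*c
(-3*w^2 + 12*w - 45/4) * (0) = 0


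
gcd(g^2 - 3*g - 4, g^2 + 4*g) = 1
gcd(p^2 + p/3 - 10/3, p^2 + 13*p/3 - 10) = p - 5/3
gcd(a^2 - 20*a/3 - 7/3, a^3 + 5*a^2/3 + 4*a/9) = a + 1/3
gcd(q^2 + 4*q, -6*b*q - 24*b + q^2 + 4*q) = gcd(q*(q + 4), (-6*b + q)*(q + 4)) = q + 4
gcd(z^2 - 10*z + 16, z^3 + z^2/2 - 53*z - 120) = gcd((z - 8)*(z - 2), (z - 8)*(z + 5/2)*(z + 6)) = z - 8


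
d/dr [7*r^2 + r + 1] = 14*r + 1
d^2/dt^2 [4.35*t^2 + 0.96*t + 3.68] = 8.70000000000000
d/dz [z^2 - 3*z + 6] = 2*z - 3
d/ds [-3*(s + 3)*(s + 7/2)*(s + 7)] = -9*s^2 - 81*s - 168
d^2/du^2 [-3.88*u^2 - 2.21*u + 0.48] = -7.76000000000000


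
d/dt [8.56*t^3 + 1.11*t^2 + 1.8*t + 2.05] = 25.68*t^2 + 2.22*t + 1.8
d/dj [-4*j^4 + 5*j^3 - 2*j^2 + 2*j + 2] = -16*j^3 + 15*j^2 - 4*j + 2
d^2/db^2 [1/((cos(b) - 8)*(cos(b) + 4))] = (-4*sin(b)^4 + 146*sin(b)^2 + 113*cos(b) + 3*cos(3*b) - 46)/((cos(b) - 8)^3*(cos(b) + 4)^3)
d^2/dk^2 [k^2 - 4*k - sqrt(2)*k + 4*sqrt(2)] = 2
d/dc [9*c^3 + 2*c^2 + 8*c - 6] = 27*c^2 + 4*c + 8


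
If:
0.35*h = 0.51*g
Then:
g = 0.686274509803922*h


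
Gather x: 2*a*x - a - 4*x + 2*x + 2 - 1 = -a + x*(2*a - 2) + 1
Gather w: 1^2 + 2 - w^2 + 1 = 4 - w^2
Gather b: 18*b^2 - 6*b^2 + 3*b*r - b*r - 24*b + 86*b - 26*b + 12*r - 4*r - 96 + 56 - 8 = 12*b^2 + b*(2*r + 36) + 8*r - 48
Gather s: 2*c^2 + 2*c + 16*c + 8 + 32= 2*c^2 + 18*c + 40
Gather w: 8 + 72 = 80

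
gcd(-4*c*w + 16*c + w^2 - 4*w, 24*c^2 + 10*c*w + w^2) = 1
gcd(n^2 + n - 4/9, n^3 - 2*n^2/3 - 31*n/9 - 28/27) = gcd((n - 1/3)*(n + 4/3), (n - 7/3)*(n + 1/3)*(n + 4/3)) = n + 4/3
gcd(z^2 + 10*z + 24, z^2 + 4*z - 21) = 1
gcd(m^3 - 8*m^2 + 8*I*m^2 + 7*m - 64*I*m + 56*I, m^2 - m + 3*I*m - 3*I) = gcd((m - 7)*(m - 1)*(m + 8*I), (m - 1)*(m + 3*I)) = m - 1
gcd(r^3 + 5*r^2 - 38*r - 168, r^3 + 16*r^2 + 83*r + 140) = r^2 + 11*r + 28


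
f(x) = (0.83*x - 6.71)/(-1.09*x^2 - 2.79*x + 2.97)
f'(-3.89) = 7.62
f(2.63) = 0.38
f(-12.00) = 0.14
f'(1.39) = -3.84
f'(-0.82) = -0.18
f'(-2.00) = 0.95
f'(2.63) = -0.34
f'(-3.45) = 314.41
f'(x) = (0.83*x - 6.71)*(2.18*x + 2.79)/(-1.09*x^2 - 2.79*x + 2.97)^2 + 0.83/(-1.09*x^2 - 2.79*x + 2.97) = (0.9047*x^2 - 14.6278*x - 16.2558)/(1.1881*x^4 + 6.0822*x^3 + 1.3095*x^2 - 16.5726*x + 8.8209)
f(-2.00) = -2.00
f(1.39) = 1.84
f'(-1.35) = 0.23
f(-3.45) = 25.31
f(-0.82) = -1.63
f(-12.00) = 0.14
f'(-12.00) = 0.02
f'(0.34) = -5.88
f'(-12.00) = 0.02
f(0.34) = -3.39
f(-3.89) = 3.72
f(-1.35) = -1.65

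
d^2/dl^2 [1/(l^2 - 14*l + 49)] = 6/(l^4 - 28*l^3 + 294*l^2 - 1372*l + 2401)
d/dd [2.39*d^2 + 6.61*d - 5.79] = 4.78*d + 6.61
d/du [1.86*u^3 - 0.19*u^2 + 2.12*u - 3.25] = 5.58*u^2 - 0.38*u + 2.12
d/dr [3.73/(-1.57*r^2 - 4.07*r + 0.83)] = (11.7122*r + 15.1811)/(1.57*r^2 + 4.07*r - 0.83)^2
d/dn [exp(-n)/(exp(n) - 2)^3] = 2*(1 - 2*exp(n))*exp(-n)/(exp(n) - 2)^4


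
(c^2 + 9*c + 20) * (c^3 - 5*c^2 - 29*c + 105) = c^5 + 4*c^4 - 54*c^3 - 256*c^2 + 365*c + 2100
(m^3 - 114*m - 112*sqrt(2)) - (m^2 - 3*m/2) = m^3 - m^2 - 225*m/2 - 112*sqrt(2)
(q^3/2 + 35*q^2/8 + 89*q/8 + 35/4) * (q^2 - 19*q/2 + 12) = q^5/2 - 3*q^4/8 - 391*q^3/16 - 711*q^2/16 + 403*q/8 + 105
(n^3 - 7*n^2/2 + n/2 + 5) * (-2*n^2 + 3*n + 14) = -2*n^5 + 10*n^4 + 5*n^3/2 - 115*n^2/2 + 22*n + 70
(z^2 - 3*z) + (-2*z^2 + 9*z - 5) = -z^2 + 6*z - 5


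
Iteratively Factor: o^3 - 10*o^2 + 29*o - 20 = (o - 1)*(o^2 - 9*o + 20) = (o - 5)*(o - 1)*(o - 4)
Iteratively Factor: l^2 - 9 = (l + 3)*(l - 3)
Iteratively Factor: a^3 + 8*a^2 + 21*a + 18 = (a + 3)*(a^2 + 5*a + 6) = (a + 3)^2*(a + 2)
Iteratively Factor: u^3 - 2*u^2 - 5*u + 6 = (u - 1)*(u^2 - u - 6) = (u - 3)*(u - 1)*(u + 2)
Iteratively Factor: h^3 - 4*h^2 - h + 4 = (h - 1)*(h^2 - 3*h - 4) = (h - 1)*(h + 1)*(h - 4)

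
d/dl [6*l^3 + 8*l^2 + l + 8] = 18*l^2 + 16*l + 1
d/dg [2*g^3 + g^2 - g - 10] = 6*g^2 + 2*g - 1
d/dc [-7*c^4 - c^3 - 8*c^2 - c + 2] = -28*c^3 - 3*c^2 - 16*c - 1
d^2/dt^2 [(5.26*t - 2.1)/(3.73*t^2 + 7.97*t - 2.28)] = ((5.26*t - 2.1)*(7.46*t + 7.97)*(14.92*t + 15.94) - (117.7188*t + 68.1784)*(3.73*t^2 + 7.97*t - 2.28))/(3.73*t^2 + 7.97*t - 2.28)^3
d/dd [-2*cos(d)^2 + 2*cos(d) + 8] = -2*sin(d) + 2*sin(2*d)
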